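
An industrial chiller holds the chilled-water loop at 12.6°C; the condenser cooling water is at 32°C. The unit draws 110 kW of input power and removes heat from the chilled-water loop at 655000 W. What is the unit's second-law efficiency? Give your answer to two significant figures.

0.40

Converting, Q̇_C = 655000 W = 655.0 kW, so COP_actual = Q̇_C/Ẇ = 655.0/110.0 = 5.955.
In absolute terms T_C = 285.75 K and T_H = 305.15 K, so ΔT = 19.40 K.
COP_Carnot = T_C/ΔT = 285.75/19.40 = 14.73.
η_II = COP_actual/COP_Carnot = 5.955/14.73 = 0.4043.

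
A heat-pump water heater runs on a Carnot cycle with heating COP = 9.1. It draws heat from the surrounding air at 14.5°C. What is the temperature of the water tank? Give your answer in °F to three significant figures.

122 °F

COP_HP = T_H/(T_H − T_C) rearranges to T_H = COP·T_C/(COP − 1).
With T_C = 287.65 K, T_H = 9.1 × 287.65/8.100 = 323.16 K.
Converting, 323.16 K = 122.02°F.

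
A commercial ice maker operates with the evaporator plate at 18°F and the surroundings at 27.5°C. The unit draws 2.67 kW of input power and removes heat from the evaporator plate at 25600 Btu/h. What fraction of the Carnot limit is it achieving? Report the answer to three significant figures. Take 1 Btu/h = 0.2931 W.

0.374

Converting, Q̇_C = 25600 Btu/h = 7.503 kW, so COP_actual = Q̇_C/Ẇ = 7.503/2.670 = 2.810.
In absolute terms T_C = 265.37 K and T_H = 300.65 K, so ΔT = 35.28 K.
COP_Carnot = T_C/ΔT = 265.37/35.28 = 7.522.
η_II = COP_actual/COP_Carnot = 2.810/7.522 = 0.3736.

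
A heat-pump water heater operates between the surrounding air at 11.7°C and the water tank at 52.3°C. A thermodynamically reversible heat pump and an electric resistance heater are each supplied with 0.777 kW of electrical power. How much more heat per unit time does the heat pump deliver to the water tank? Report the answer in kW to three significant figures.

In absolute terms T_C = 284.85 K and T_H = 325.45 K, so ΔT = 40.60 K.
COP_Carnot = T_H/ΔT = 325.45/40.60 = 8.016.
The heat pump delivers Q̇_H = COP × Ẇ = 6.228 kW; the resistance heater delivers Ẇ = 0.7770 kW.
Extra = (COP − 1)·Ẇ = 5.451 kW.

5.45 kW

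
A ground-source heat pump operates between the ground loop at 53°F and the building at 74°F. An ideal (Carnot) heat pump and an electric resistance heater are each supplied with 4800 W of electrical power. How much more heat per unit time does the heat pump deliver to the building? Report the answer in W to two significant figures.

120000 W

In absolute terms T_C = 284.82 K and T_H = 296.48 K, so ΔT = 11.67 K.
COP_Carnot = T_H/ΔT = 296.48/11.67 = 25.41.
The heat pump delivers Q̇_H = COP × Ẇ = 122000 W; the resistance heater delivers Ẇ = 4800 W.
Extra = (COP − 1)·Ẇ = 117200 W.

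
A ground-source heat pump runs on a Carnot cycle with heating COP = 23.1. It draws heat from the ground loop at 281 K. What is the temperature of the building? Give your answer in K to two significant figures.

COP_HP = T_H/(T_H − T_C) rearranges to T_H = COP·T_C/(COP − 1).
With T_C = 281.00 K, T_H = 23.1 × 281.00/22.10 = 293.71 K.

290 K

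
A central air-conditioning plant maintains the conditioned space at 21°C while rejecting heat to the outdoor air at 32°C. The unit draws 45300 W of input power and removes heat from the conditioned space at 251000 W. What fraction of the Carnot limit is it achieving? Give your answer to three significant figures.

0.207

COP_actual = Q̇_C/Ẇ = 251000/45300 = 5.541.
In absolute terms T_C = 294.15 K and T_H = 305.15 K, so ΔT = 11.00 K.
COP_Carnot = T_C/ΔT = 294.15/11.00 = 26.74.
η_II = COP_actual/COP_Carnot = 5.541/26.74 = 0.2072.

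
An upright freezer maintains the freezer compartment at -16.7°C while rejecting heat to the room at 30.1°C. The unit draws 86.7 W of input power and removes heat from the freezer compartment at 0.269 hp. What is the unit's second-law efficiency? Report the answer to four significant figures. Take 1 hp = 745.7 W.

Converting, Q̇_C = 0.2690 hp = 200.6 W, so COP_actual = Q̇_C/Ẇ = 200.6/86.70 = 2.314.
In absolute terms T_C = 256.45 K and T_H = 303.25 K, so ΔT = 46.80 K.
COP_Carnot = T_C/ΔT = 256.45/46.80 = 5.480.
η_II = COP_actual/COP_Carnot = 2.314/5.480 = 0.4222.

0.4222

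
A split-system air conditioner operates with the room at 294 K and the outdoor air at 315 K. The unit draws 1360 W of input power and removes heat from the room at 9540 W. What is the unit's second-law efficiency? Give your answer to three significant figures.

COP_actual = Q̇_C/Ẇ = 9540/1360 = 7.015.
The reservoir spacing is ΔT = 315 − 294 = 21.00 K.
COP_Carnot = T_C/ΔT = 294.00/21.00 = 14.00.
η_II = COP_actual/COP_Carnot = 7.015/14.00 = 0.5011.

0.501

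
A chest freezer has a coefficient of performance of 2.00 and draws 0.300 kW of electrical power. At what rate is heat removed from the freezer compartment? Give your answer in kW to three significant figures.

Q̇_C = COP × Ẇ = 2.00 × 0.3000 = 0.6000 kW.

0.600 kW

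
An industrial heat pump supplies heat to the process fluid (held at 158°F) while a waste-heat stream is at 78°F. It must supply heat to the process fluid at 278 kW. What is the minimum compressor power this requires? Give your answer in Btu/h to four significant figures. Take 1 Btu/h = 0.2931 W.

In absolute terms T_C = 298.71 K and T_H = 343.15 K, so ΔT = 44.44 K.
COP_Carnot = T_H/ΔT = 343.15/44.44 = 7.721.
Ẇ_min = Q̇/COP_Carnot = 278.0/7.721 = 36.01 kW = 122800 Btu/h.

122800 Btu/h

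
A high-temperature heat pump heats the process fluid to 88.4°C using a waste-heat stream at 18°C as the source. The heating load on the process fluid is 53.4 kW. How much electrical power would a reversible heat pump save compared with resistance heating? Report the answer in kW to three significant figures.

43.0 kW

In absolute terms T_C = 291.15 K and T_H = 361.55 K, so ΔT = 70.40 K.
COP_Carnot = T_H/ΔT = 361.55/70.40 = 5.136.
Resistance heating needs Ẇ_res = Q̇_H = 53.40 kW; the reversible heat pump needs only Ẇ_hp = Q̇_H/COP = 10.40 kW.
Saving = 53.40 − 10.40 = 43.00 kW.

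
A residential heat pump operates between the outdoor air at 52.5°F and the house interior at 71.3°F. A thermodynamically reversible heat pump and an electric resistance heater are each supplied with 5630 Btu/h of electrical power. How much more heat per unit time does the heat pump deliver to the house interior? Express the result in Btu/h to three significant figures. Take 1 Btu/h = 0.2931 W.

153000 Btu/h

In absolute terms T_C = 284.54 K and T_H = 294.98 K, so ΔT = 10.44 K.
COP_Carnot = T_H/ΔT = 294.98/10.44 = 28.24.
The heat pump delivers Q̇_H = COP × Ẇ = 159000 Btu/h; the resistance heater delivers Ẇ = 5630 Btu/h.
Extra = (COP − 1)·Ẇ = 153400 Btu/h.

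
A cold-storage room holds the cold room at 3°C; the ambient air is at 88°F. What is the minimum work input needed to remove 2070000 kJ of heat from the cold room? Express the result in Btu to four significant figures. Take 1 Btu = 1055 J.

In absolute terms T_C = 276.15 K and T_H = 304.26 K, so ΔT = 28.11 K.
The reversible limit is COP_R = T_C/ΔT = 9.824, so W_min = Q_C/COP = Q_C·ΔT/T_C.
W_min = 2070000 × 28.11/276.15 = 210700 kJ = 199700 Btu.

199700 Btu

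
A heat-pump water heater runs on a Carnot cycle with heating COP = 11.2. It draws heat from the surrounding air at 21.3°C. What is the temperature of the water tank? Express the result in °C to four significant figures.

50.17 °C

COP_HP = T_H/(T_H − T_C) rearranges to T_H = COP·T_C/(COP − 1).
With T_C = 294.45 K, T_H = 11.2 × 294.45/10.20 = 323.32 K.
Converting, 323.32 K = 50.17°C.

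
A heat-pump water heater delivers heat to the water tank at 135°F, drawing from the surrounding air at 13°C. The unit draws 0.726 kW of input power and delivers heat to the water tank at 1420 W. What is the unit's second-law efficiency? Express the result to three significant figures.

0.262

Converting, Q̇_H = 1420 W = 1.420 kW, so COP_actual = Q̇_H/Ẇ = 1.420/0.7260 = 1.956.
In absolute terms T_C = 286.15 K and T_H = 330.37 K, so ΔT = 44.22 K.
COP_Carnot = T_H/ΔT = 330.37/44.22 = 7.471.
η_II = COP_actual/COP_Carnot = 1.956/7.471 = 0.2618.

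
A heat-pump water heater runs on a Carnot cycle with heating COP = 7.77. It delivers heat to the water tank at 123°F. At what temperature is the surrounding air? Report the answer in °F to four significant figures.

COP_HP = T_H/(T_H − T_C) gives T_H − T_C = T_H/COP.
With T_H = 323.71 K, T_C = 323.71 × (1 − 1/7.77) = 282.04 K.
Converting, 282.04 K = 48.01°F.

48.01 °F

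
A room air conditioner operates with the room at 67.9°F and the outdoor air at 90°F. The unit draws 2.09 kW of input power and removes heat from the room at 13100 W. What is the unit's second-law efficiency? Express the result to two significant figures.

Converting, Q̇_C = 13100 W = 13.10 kW, so COP_actual = Q̇_C/Ẇ = 13.10/2.090 = 6.268.
In absolute terms T_C = 293.09 K and T_H = 305.37 K, so ΔT = 12.28 K.
COP_Carnot = T_C/ΔT = 293.09/12.28 = 23.87.
η_II = COP_actual/COP_Carnot = 6.268/23.87 = 0.2626.

0.26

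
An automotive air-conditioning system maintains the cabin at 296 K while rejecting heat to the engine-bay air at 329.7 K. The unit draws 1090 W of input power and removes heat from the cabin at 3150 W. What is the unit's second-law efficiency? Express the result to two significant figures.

COP_actual = Q̇_C/Ẇ = 3150/1090 = 2.890.
The reservoir spacing is ΔT = 329.7 − 296 = 33.70 K.
COP_Carnot = T_C/ΔT = 296.00/33.70 = 8.783.
η_II = COP_actual/COP_Carnot = 2.890/8.783 = 0.3290.

0.33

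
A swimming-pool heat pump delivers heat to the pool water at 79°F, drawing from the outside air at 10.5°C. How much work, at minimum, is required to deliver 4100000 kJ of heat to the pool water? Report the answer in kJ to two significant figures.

210000 kJ

In absolute terms T_C = 283.65 K and T_H = 299.26 K, so ΔT = 15.61 K.
The reversible limit is COP_HP = T_H/ΔT = 19.17, so W_min = Q_H/COP = Q_H·ΔT/T_H.
W_min = 4100000 × 15.61/299.26 = 213900 kJ.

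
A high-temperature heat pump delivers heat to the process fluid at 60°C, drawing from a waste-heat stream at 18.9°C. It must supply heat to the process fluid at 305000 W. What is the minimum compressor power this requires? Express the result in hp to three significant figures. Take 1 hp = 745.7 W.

In absolute terms T_C = 292.05 K and T_H = 333.15 K, so ΔT = 41.10 K.
COP_Carnot = T_H/ΔT = 333.15/41.10 = 8.106.
Ẇ_min = Q̇/COP_Carnot = 305000/8.106 = 37630 W = 50.46 hp.

50.5 hp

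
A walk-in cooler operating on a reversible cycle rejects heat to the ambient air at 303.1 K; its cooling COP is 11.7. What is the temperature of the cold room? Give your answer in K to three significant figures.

279 K

For a Carnot refrigerator COP_R = T_C/(T_H − T_C), so T_C = COP·T_H/(1 + COP).
With T_H = 303.10 K, T_C = 11.7 × 303.10/12.70 = 279.23 K.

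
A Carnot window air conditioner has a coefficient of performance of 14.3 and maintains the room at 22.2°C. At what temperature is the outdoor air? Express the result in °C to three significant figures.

COP_R = T_C/(T_H − T_C) gives T_H − T_C = T_C/COP.
With T_C = 295.35 K, T_H = 295.35 × (1 + 1/14.3) = 316.00 K.
Converting, 316.00 K = 42.85°C.

42.9 °C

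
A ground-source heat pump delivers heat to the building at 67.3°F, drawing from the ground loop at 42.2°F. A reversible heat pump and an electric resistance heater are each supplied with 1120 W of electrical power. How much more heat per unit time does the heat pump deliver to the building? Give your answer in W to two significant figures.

In absolute terms T_C = 278.82 K and T_H = 292.76 K, so ΔT = 13.94 K.
COP_Carnot = T_H/ΔT = 292.76/13.94 = 20.99.
The heat pump delivers Q̇_H = COP × Ẇ = 23510 W; the resistance heater delivers Ẇ = 1120 W.
Extra = (COP − 1)·Ẇ = 22390 W.

22000 W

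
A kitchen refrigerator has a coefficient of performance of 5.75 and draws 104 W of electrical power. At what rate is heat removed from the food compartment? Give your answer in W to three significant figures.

598 W

Q̇_C = COP × Ẇ = 5.75 × 104.0 = 598.0 W.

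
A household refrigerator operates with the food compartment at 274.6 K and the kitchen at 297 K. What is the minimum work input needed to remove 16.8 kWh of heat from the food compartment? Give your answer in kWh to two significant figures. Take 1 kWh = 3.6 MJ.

1.4 kWh

The reservoir spacing is ΔT = 297 − 274.6 = 22.40 K.
The reversible limit is COP_R = T_C/ΔT = 12.26, so W_min = Q_C/COP = Q_C·ΔT/T_C.
W_min = 16.80 × 22.40/274.60 = 1.370 kWh.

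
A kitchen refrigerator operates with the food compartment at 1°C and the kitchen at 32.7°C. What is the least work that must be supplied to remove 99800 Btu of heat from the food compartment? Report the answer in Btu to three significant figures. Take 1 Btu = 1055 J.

In absolute terms T_C = 274.15 K and T_H = 305.85 K, so ΔT = 31.70 K.
The reversible limit is COP_R = T_C/ΔT = 8.648, so W_min = Q_C/COP = Q_C·ΔT/T_C.
W_min = 99800 × 31.70/274.15 = 11540 Btu.

11500 Btu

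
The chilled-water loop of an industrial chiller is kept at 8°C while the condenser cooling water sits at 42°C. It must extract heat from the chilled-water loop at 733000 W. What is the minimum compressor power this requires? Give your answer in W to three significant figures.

In absolute terms T_C = 281.15 K and T_H = 315.15 K, so ΔT = 34.00 K.
COP_Carnot = T_C/ΔT = 281.15/34.00 = 8.269.
Ẇ_min = Q̇/COP_Carnot = 733000/8.269 = 88640 W.

88600 W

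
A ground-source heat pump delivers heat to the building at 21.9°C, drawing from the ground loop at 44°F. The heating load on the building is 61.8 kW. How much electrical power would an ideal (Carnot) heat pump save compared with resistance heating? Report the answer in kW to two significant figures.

59 kW

In absolute terms T_C = 279.82 K and T_H = 295.05 K, so ΔT = 15.23 K.
COP_Carnot = T_H/ΔT = 295.05/15.23 = 19.37.
Resistance heating needs Ẇ_res = Q̇_H = 61.80 kW; the reversible heat pump needs only Ẇ_hp = Q̇_H/COP = 3.191 kW.
Saving = 61.80 − 3.191 = 58.61 kW.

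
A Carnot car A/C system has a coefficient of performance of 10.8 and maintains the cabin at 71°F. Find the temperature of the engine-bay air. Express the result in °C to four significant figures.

48.96 °C

COP_R = T_C/(T_H − T_C) gives T_H − T_C = T_C/COP.
With T_C = 294.82 K, T_H = 294.82 × (1 + 1/10.8) = 322.11 K.
Converting, 322.11 K = 48.96°C.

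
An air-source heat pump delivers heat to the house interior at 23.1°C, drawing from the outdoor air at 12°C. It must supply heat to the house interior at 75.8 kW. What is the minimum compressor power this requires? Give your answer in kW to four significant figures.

In absolute terms T_C = 285.15 K and T_H = 296.25 K, so ΔT = 11.10 K.
COP_Carnot = T_H/ΔT = 296.25/11.10 = 26.69.
Ẇ_min = Q̇/COP_Carnot = 75.80/26.69 = 2.840 kW.

2.840 kW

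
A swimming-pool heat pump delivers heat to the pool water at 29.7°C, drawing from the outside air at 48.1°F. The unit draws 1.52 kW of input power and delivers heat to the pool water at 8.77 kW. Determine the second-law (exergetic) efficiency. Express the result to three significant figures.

COP_actual = Q̇_H/Ẇ = 8.770/1.520 = 5.770.
In absolute terms T_C = 282.09 K and T_H = 302.85 K, so ΔT = 20.76 K.
COP_Carnot = T_H/ΔT = 302.85/20.76 = 14.59.
η_II = COP_actual/COP_Carnot = 5.770/14.59 = 0.3954.

0.395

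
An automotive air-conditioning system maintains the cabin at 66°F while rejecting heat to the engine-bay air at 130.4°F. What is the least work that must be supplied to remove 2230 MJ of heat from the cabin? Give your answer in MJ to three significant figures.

In absolute terms T_C = 292.04 K and T_H = 327.82 K, so ΔT = 35.78 K.
The reversible limit is COP_R = T_C/ΔT = 8.163, so W_min = Q_C/COP = Q_C·ΔT/T_C.
W_min = 2230 × 35.78/292.04 = 273.2 MJ.

273 MJ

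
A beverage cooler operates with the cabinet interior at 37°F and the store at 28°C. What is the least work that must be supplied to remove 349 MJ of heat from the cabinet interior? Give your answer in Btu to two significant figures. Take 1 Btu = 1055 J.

30000 Btu

In absolute terms T_C = 275.93 K and T_H = 301.15 K, so ΔT = 25.22 K.
The reversible limit is COP_R = T_C/ΔT = 10.94, so W_min = Q_C/COP = Q_C·ΔT/T_C.
W_min = 349.0 × 25.22/275.93 = 31.90 MJ = 30240 Btu.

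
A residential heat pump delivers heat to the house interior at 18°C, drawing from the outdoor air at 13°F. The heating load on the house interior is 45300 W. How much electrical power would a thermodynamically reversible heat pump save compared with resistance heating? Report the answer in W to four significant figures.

40860 W

In absolute terms T_C = 262.59 K and T_H = 291.15 K, so ΔT = 28.56 K.
COP_Carnot = T_H/ΔT = 291.15/28.56 = 10.20.
Resistance heating needs Ẇ_res = Q̇_H = 45300 W; the reversible heat pump needs only Ẇ_hp = Q̇_H/COP = 4443 W.
Saving = 45300 − 4443 = 40860 W.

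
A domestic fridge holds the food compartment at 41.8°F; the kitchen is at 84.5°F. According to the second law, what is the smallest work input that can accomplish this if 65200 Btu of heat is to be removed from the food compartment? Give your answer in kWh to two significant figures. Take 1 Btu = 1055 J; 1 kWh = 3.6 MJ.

1.6 kWh

In absolute terms T_C = 278.59 K and T_H = 302.32 K, so ΔT = 23.72 K.
The reversible limit is COP_R = T_C/ΔT = 11.74, so W_min = Q_C/COP = Q_C·ΔT/T_C.
W_min = 65200 × 23.72/278.59 = 5552 Btu = 1.627 kWh.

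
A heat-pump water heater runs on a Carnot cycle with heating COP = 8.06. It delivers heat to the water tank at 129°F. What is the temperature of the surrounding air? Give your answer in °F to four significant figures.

COP_HP = T_H/(T_H − T_C) gives T_H − T_C = T_H/COP.
With T_H = 327.04 K, T_C = 327.04 × (1 − 1/8.06) = 286.46 K.
Converting, 286.46 K = 55.96°F.

55.96 °F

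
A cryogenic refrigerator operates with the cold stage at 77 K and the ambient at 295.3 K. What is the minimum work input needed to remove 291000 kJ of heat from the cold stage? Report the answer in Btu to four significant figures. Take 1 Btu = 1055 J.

The reservoir spacing is ΔT = 295.3 − 77 = 218.3 K.
The reversible limit is COP_R = T_C/ΔT = 0.3527, so W_min = Q_C/COP = Q_C·ΔT/T_C.
W_min = 291000 × 218.3/77.00 = 825000 kJ = 782000 Btu.

782000 Btu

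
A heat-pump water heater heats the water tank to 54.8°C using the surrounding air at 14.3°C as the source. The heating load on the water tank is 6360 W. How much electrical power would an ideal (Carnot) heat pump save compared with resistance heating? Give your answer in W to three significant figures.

In absolute terms T_C = 287.45 K and T_H = 327.95 K, so ΔT = 40.50 K.
COP_Carnot = T_H/ΔT = 327.95/40.50 = 8.098.
Resistance heating needs Ẇ_res = Q̇_H = 6360 W; the reversible heat pump needs only Ẇ_hp = Q̇_H/COP = 785.4 W.
Saving = 6360 − 785.4 = 5575 W.

5570 W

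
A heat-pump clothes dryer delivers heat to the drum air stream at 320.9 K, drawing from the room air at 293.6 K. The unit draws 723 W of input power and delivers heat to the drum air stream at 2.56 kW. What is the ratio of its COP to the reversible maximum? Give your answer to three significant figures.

Converting, Q̇_H = 2.560 kW = 2560 W, so COP_actual = Q̇_H/Ẇ = 2560/723.0 = 3.541.
The reservoir spacing is ΔT = 320.9 − 293.6 = 27.30 K.
COP_Carnot = T_H/ΔT = 320.90/27.30 = 11.75.
η_II = COP_actual/COP_Carnot = 3.541/11.75 = 0.3012.

0.301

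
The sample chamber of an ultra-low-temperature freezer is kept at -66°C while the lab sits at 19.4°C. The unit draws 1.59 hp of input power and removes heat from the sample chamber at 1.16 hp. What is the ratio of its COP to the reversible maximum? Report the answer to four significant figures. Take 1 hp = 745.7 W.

COP_actual = Q̇_C/Ẇ = 1.160/1.590 = 0.7296.
In absolute terms T_C = 207.15 K and T_H = 292.55 K, so ΔT = 85.40 K.
COP_Carnot = T_C/ΔT = 207.15/85.40 = 2.426.
η_II = COP_actual/COP_Carnot = 0.7296/2.426 = 0.3008.

0.3008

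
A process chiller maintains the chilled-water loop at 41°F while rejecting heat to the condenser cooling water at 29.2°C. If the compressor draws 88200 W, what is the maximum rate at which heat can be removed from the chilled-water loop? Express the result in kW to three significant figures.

1010 kW

In absolute terms T_C = 278.15 K and T_H = 302.35 K, so ΔT = 24.20 K.
COP_Carnot = T_C/ΔT = 278.15/24.20 = 11.49.
Q̇_max = COP_Carnot × Ẇ = 11.49 × 88200 W = 1014000 W = 1014 kW.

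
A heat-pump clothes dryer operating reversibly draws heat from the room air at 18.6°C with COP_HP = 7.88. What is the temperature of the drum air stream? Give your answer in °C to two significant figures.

61 °C

COP_HP = T_H/(T_H − T_C) rearranges to T_H = COP·T_C/(COP − 1).
With T_C = 291.75 K, T_H = 7.88 × 291.75/6.880 = 334.16 K.
Converting, 334.16 K = 61.01°C.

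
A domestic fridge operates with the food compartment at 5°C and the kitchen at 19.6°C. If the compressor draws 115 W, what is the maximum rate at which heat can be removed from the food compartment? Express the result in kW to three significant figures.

In absolute terms T_C = 278.15 K and T_H = 292.75 K, so ΔT = 14.60 K.
COP_Carnot = T_C/ΔT = 278.15/14.60 = 19.05.
Q̇_max = COP_Carnot × Ẇ = 19.05 × 115.0 W = 2191 W = 2.191 kW.

2.19 kW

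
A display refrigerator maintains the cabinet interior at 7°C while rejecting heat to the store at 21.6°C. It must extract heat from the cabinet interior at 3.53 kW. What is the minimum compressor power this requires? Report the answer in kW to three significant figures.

In absolute terms T_C = 280.15 K and T_H = 294.75 K, so ΔT = 14.60 K.
COP_Carnot = T_C/ΔT = 280.15/14.60 = 19.19.
Ẇ_min = Q̇/COP_Carnot = 3.530/19.19 = 0.1840 kW.

0.184 kW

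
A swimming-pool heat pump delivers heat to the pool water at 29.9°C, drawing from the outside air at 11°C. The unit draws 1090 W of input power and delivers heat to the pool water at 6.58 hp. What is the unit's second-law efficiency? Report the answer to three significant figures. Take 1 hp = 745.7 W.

Converting, Q̇_H = 6.580 hp = 4907 W, so COP_actual = Q̇_H/Ẇ = 4907/1090 = 4.502.
In absolute terms T_C = 284.15 K and T_H = 303.05 K, so ΔT = 18.90 K.
COP_Carnot = T_H/ΔT = 303.05/18.90 = 16.03.
η_II = COP_actual/COP_Carnot = 4.502/16.03 = 0.2807.

0.281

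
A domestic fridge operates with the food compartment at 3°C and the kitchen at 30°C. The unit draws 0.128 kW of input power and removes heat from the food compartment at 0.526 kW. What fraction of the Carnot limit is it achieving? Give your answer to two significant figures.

0.40

COP_actual = Q̇_C/Ẇ = 0.5260/0.1280 = 4.109.
In absolute terms T_C = 276.15 K and T_H = 303.15 K, so ΔT = 27.00 K.
COP_Carnot = T_C/ΔT = 276.15/27.00 = 10.23.
η_II = COP_actual/COP_Carnot = 4.109/10.23 = 0.4018.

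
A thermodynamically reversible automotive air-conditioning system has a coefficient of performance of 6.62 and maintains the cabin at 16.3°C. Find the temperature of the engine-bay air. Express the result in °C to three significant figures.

60.0 °C

COP_R = T_C/(T_H − T_C) gives T_H − T_C = T_C/COP.
With T_C = 289.45 K, T_H = 289.45 × (1 + 1/6.62) = 333.17 K.
Converting, 333.17 K = 60.02°C.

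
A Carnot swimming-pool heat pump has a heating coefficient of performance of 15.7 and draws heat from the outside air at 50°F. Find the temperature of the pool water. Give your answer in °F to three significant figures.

84.7 °F

COP_HP = T_H/(T_H − T_C) rearranges to T_H = COP·T_C/(COP − 1).
With T_C = 283.15 K, T_H = 15.7 × 283.15/14.70 = 302.41 K.
Converting, 302.41 K = 84.67°F.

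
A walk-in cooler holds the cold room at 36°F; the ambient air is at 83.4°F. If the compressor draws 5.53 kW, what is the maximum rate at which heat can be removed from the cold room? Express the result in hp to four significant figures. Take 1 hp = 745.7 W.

In absolute terms T_C = 275.37 K and T_H = 301.71 K, so ΔT = 26.33 K.
COP_Carnot = T_C/ΔT = 275.37/26.33 = 10.46.
Q̇_max = COP_Carnot × Ẇ = 10.46 × 5.530 kW = 57.83 kW = 77.55 hp.

77.55 hp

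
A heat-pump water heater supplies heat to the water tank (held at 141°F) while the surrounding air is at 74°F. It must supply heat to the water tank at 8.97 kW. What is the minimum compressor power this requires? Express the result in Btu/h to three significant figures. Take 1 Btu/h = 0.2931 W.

3410 Btu/h

In absolute terms T_C = 296.48 K and T_H = 333.71 K, so ΔT = 37.22 K.
COP_Carnot = T_H/ΔT = 333.71/37.22 = 8.965.
Ẇ_min = Q̇/COP_Carnot = 8.970/8.965 = 1.001 kW = 3414 Btu/h.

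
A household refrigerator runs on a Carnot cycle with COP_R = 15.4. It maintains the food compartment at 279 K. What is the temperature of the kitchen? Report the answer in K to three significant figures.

COP_R = T_C/(T_H − T_C) gives T_H − T_C = T_C/COP.
With T_C = 279.00 K, T_H = 279.00 × (1 + 1/15.4) = 297.12 K.

297 K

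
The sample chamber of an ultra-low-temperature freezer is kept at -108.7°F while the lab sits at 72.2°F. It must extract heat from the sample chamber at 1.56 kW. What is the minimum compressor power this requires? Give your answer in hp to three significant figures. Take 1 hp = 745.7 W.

In absolute terms T_C = 194.98 K and T_H = 295.48 K, so ΔT = 100.5 K.
COP_Carnot = T_C/ΔT = 194.98/100.5 = 1.940.
Ẇ_min = Q̇/COP_Carnot = 1.560/1.940 = 0.8041 kW = 1.078 hp.

1.08 hp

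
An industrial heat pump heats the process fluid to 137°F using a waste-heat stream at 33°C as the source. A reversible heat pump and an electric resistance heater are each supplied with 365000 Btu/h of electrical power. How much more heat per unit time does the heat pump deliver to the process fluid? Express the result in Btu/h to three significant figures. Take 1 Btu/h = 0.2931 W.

In absolute terms T_C = 306.15 K and T_H = 331.48 K, so ΔT = 25.33 K.
COP_Carnot = T_H/ΔT = 331.48/25.33 = 13.08.
The heat pump delivers Q̇_H = COP × Ẇ = 4776000 Btu/h; the resistance heater delivers Ẇ = 365000 Btu/h.
Extra = (COP − 1)·Ẇ = 4411000 Btu/h.

4410000 Btu/h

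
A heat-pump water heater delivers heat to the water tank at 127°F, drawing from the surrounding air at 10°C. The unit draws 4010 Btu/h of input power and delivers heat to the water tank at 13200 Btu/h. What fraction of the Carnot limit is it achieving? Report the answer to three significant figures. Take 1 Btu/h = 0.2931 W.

0.432

COP_actual = Q̇_H/Ẇ = 13200/4010 = 3.292.
In absolute terms T_C = 283.15 K and T_H = 325.93 K, so ΔT = 42.78 K.
COP_Carnot = T_H/ΔT = 325.93/42.78 = 7.619.
η_II = COP_actual/COP_Carnot = 3.292/7.619 = 0.4320.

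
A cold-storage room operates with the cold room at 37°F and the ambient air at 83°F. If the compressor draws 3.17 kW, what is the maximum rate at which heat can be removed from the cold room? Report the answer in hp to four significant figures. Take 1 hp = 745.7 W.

45.90 hp

In absolute terms T_C = 275.93 K and T_H = 301.48 K, so ΔT = 25.56 K.
COP_Carnot = T_C/ΔT = 275.93/25.56 = 10.80.
Q̇_max = COP_Carnot × Ẇ = 10.80 × 3.170 kW = 34.23 kW = 45.90 hp.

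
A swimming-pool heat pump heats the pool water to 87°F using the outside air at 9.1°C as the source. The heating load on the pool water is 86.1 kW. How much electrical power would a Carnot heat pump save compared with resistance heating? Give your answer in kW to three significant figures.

In absolute terms T_C = 282.25 K and T_H = 303.71 K, so ΔT = 21.46 K.
COP_Carnot = T_H/ΔT = 303.71/21.46 = 14.16.
Resistance heating needs Ẇ_res = Q̇_H = 86.10 kW; the reversible heat pump needs only Ẇ_hp = Q̇_H/COP = 6.083 kW.
Saving = 86.10 − 6.083 = 80.02 kW.

80.0 kW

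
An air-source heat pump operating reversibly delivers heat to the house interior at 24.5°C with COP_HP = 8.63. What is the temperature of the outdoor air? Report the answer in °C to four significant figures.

COP_HP = T_H/(T_H − T_C) gives T_H − T_C = T_H/COP.
With T_H = 297.65 K, T_C = 297.65 × (1 − 1/8.63) = 263.16 K.
Converting, 263.16 K = -9.99°C.

-9.990 °C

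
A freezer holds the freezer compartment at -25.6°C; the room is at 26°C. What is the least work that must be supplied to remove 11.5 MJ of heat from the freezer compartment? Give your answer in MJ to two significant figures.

In absolute terms T_C = 247.55 K and T_H = 299.15 K, so ΔT = 51.60 K.
The reversible limit is COP_R = T_C/ΔT = 4.797, so W_min = Q_C/COP = Q_C·ΔT/T_C.
W_min = 11.50 × 51.60/247.55 = 2.397 MJ.

2.4 MJ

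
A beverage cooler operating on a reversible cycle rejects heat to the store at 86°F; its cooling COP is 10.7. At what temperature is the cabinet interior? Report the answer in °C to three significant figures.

For a Carnot refrigerator COP_R = T_C/(T_H − T_C), so T_C = COP·T_H/(1 + COP).
With T_H = 303.15 K, T_C = 10.7 × 303.15/11.70 = 277.24 K.
Converting, 277.24 K = 4.09°C.

4.09 °C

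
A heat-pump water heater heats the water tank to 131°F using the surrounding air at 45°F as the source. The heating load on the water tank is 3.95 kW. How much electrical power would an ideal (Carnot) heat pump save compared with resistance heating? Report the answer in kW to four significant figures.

3.375 kW

In absolute terms T_C = 280.37 K and T_H = 328.15 K, so ΔT = 47.78 K.
COP_Carnot = T_H/ΔT = 328.15/47.78 = 6.868.
Resistance heating needs Ẇ_res = Q̇_H = 3.950 kW; the reversible heat pump needs only Ẇ_hp = Q̇_H/COP = 0.5751 kW.
Saving = 3.950 − 0.5751 = 3.375 kW.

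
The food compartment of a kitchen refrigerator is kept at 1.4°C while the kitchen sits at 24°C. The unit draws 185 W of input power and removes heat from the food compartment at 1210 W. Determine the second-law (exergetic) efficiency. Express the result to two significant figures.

COP_actual = Q̇_C/Ẇ = 1210/185.0 = 6.541.
In absolute terms T_C = 274.55 K and T_H = 297.15 K, so ΔT = 22.60 K.
COP_Carnot = T_C/ΔT = 274.55/22.60 = 12.15.
η_II = COP_actual/COP_Carnot = 6.541/12.15 = 0.5384.

0.54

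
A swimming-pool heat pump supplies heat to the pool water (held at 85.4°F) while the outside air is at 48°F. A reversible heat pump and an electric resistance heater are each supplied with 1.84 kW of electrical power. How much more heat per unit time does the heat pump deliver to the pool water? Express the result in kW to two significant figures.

25 kW

In absolute terms T_C = 282.04 K and T_H = 302.82 K, so ΔT = 20.78 K.
COP_Carnot = T_H/ΔT = 302.82/20.78 = 14.57.
The heat pump delivers Q̇_H = COP × Ẇ = 26.82 kW; the resistance heater delivers Ẇ = 1.840 kW.
Extra = (COP − 1)·Ẇ = 24.98 kW.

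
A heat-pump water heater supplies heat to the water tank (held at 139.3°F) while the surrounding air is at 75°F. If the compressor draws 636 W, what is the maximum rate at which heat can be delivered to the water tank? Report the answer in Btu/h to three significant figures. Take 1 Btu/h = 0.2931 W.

20200 Btu/h

In absolute terms T_C = 297.04 K and T_H = 332.76 K, so ΔT = 35.72 K.
COP_Carnot = T_H/ΔT = 332.76/35.72 = 9.315.
Q̇_max = COP_Carnot × Ẇ = 9.315 × 636.0 W = 5924 W = 20210 Btu/h.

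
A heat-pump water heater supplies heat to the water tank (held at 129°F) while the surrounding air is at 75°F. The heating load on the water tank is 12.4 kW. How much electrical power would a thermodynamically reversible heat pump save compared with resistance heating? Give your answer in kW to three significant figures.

In absolute terms T_C = 297.04 K and T_H = 327.04 K, so ΔT = 30.00 K.
COP_Carnot = T_H/ΔT = 327.04/30.00 = 10.90.
Resistance heating needs Ẇ_res = Q̇_H = 12.40 kW; the reversible heat pump needs only Ẇ_hp = Q̇_H/COP = 1.137 kW.
Saving = 12.40 − 1.137 = 11.26 kW.

11.3 kW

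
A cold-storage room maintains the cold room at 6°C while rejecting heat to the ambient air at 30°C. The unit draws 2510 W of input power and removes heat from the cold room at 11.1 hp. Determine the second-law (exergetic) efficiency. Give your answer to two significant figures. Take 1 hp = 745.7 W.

0.28

Converting, Q̇_C = 11.10 hp = 8277 W, so COP_actual = Q̇_C/Ẇ = 8277/2510 = 3.298.
In absolute terms T_C = 279.15 K and T_H = 303.15 K, so ΔT = 24.00 K.
COP_Carnot = T_C/ΔT = 279.15/24.00 = 11.63.
η_II = COP_actual/COP_Carnot = 3.298/11.63 = 0.2835.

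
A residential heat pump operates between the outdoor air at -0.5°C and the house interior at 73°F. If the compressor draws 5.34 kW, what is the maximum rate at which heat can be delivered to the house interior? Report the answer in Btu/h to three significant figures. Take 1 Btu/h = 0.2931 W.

232000 Btu/h

In absolute terms T_C = 272.65 K and T_H = 295.93 K, so ΔT = 23.28 K.
COP_Carnot = T_H/ΔT = 295.93/23.28 = 12.71.
Q̇_max = COP_Carnot × Ẇ = 12.71 × 5.340 kW = 67.89 kW = 231600 Btu/h.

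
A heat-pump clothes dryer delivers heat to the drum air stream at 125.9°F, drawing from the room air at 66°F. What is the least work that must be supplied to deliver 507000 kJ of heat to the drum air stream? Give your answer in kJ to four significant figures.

51860 kJ

In absolute terms T_C = 292.04 K and T_H = 325.32 K, so ΔT = 33.28 K.
The reversible limit is COP_HP = T_H/ΔT = 9.776, so W_min = Q_H/COP = Q_H·ΔT/T_H.
W_min = 507000 × 33.28/325.32 = 51860 kJ.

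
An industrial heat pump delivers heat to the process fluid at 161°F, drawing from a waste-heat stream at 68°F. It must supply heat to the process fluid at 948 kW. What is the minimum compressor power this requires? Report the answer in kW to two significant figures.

In absolute terms T_C = 293.15 K and T_H = 344.82 K, so ΔT = 51.67 K.
COP_Carnot = T_H/ΔT = 344.82/51.67 = 6.674.
Ẇ_min = Q̇/COP_Carnot = 948.0/6.674 = 142.0 kW.

140 kW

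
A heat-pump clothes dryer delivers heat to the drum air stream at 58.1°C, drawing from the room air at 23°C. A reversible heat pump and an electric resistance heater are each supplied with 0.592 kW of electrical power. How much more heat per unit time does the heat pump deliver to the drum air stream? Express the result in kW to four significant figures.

4.995 kW

In absolute terms T_C = 296.15 K and T_H = 331.25 K, so ΔT = 35.10 K.
COP_Carnot = T_H/ΔT = 331.25/35.10 = 9.437.
The heat pump delivers Q̇_H = COP × Ẇ = 5.587 kW; the resistance heater delivers Ẇ = 0.5920 kW.
Extra = (COP − 1)·Ẇ = 4.995 kW.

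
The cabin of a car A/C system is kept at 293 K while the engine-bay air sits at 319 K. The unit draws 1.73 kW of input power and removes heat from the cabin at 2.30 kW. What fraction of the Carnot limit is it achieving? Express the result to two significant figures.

COP_actual = Q̇_C/Ẇ = 2.300/1.730 = 1.329.
The reservoir spacing is ΔT = 319 − 293 = 26.00 K.
COP_Carnot = T_C/ΔT = 293.00/26.00 = 11.27.
η_II = COP_actual/COP_Carnot = 1.329/11.27 = 0.1180.

0.12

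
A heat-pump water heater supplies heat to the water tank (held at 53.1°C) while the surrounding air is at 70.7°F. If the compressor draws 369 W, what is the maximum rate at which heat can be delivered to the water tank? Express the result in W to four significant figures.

3810 W

In absolute terms T_C = 294.65 K and T_H = 326.25 K, so ΔT = 31.60 K.
COP_Carnot = T_H/ΔT = 326.25/31.60 = 10.32.
Q̇_max = COP_Carnot × Ẇ = 10.32 × 369.0 W = 3810 W.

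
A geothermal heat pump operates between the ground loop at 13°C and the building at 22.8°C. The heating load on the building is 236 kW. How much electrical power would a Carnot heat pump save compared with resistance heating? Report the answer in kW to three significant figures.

In absolute terms T_C = 286.15 K and T_H = 295.95 K, so ΔT = 9.800 K.
COP_Carnot = T_H/ΔT = 295.95/9.800 = 30.20.
Resistance heating needs Ẇ_res = Q̇_H = 236.0 kW; the reversible heat pump needs only Ẇ_hp = Q̇_H/COP = 7.815 kW.
Saving = 236.0 − 7.815 = 228.2 kW.

228 kW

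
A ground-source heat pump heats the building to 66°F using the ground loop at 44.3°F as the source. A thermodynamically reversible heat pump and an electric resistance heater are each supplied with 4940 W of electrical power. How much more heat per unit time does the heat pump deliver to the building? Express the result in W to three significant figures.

In absolute terms T_C = 279.98 K and T_H = 292.04 K, so ΔT = 12.06 K.
COP_Carnot = T_H/ΔT = 292.04/12.06 = 24.22.
The heat pump delivers Q̇_H = COP × Ẇ = 119700 W; the resistance heater delivers Ẇ = 4940 W.
Extra = (COP − 1)·Ẇ = 114700 W.

115000 W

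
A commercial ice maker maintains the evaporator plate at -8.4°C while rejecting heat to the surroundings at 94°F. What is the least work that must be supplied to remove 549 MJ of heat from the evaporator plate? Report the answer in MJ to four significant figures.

In absolute terms T_C = 264.75 K and T_H = 307.59 K, so ΔT = 42.84 K.
The reversible limit is COP_R = T_C/ΔT = 6.179, so W_min = Q_C/COP = Q_C·ΔT/T_C.
W_min = 549.0 × 42.84/264.75 = 88.84 MJ.

88.84 MJ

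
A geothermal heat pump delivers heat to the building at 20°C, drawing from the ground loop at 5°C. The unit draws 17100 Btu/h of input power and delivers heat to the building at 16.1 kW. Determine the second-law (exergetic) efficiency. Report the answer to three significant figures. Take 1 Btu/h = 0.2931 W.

Converting, Q̇_H = 16.10 kW = 54930 Btu/h, so COP_actual = Q̇_H/Ẇ = 54930/17100 = 3.212.
In absolute terms T_C = 278.15 K and T_H = 293.15 K, so ΔT = 15.00 K.
COP_Carnot = T_H/ΔT = 293.15/15.00 = 19.54.
η_II = COP_actual/COP_Carnot = 3.212/19.54 = 0.1644.

0.164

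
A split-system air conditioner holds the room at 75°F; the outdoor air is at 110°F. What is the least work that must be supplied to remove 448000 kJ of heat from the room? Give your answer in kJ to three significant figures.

In absolute terms T_C = 297.04 K and T_H = 316.48 K, so ΔT = 19.44 K.
The reversible limit is COP_R = T_C/ΔT = 15.28, so W_min = Q_C/COP = Q_C·ΔT/T_C.
W_min = 448000 × 19.44/297.04 = 29330 kJ.

29300 kJ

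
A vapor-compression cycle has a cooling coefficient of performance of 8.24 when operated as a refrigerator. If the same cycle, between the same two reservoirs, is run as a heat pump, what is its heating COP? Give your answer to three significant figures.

9.24

The first law on one cycle gives Q_H = Q_C + W, so Q_H/W = Q_C/W + 1.
COP_HP = COP_R + 1 = 8.24 + 1 = 9.24.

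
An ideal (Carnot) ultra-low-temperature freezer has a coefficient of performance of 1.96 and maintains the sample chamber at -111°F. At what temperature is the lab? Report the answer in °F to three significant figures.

COP_R = T_C/(T_H − T_C) gives T_H − T_C = T_C/COP.
With T_C = 193.71 K, T_H = 193.71 × (1 + 1/1.96) = 292.53 K.
Converting, 292.53 K = 66.89°F.

66.9 °F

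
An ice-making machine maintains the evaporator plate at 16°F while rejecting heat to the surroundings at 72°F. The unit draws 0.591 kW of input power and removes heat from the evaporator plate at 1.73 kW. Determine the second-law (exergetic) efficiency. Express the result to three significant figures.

0.345

COP_actual = Q̇_C/Ẇ = 1.730/0.5910 = 2.927.
In absolute terms T_C = 264.26 K and T_H = 295.37 K, so ΔT = 31.11 K.
COP_Carnot = T_C/ΔT = 264.26/31.11 = 8.494.
η_II = COP_actual/COP_Carnot = 2.927/8.494 = 0.3446.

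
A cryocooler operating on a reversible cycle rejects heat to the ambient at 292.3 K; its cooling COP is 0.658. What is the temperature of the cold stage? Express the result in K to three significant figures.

For a Carnot refrigerator COP_R = T_C/(T_H − T_C), so T_C = COP·T_H/(1 + COP).
With T_H = 292.30 K, T_C = 0.658 × 292.30/1.658 = 116.00 K.

116 K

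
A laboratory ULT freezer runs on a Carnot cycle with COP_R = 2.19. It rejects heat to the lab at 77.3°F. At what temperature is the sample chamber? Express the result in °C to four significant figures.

-68.35 °C

For a Carnot refrigerator COP_R = T_C/(T_H − T_C), so T_C = COP·T_H/(1 + COP).
With T_H = 298.32 K, T_C = 2.19 × 298.32/3.190 = 204.80 K.
Converting, 204.80 K = -68.35°C.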